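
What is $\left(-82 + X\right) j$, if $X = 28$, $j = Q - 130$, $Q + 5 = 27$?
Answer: $5832$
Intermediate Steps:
$Q = 22$ ($Q = -5 + 27 = 22$)
$j = -108$ ($j = 22 - 130 = -108$)
$\left(-82 + X\right) j = \left(-82 + 28\right) \left(-108\right) = \left(-54\right) \left(-108\right) = 5832$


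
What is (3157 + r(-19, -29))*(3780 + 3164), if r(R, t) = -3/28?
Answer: 21921464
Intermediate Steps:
r(R, t) = -3/28 (r(R, t) = -3*1/28 = -3/28)
(3157 + r(-19, -29))*(3780 + 3164) = (3157 - 3/28)*(3780 + 3164) = (88393/28)*6944 = 21921464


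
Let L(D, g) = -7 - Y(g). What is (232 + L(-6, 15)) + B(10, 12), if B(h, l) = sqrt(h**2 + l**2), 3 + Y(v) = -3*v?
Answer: 273 + 2*sqrt(61) ≈ 288.62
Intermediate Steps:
Y(v) = -3 - 3*v
L(D, g) = -4 + 3*g (L(D, g) = -7 - (-3 - 3*g) = -7 + (3 + 3*g) = -4 + 3*g)
(232 + L(-6, 15)) + B(10, 12) = (232 + (-4 + 3*15)) + sqrt(10**2 + 12**2) = (232 + (-4 + 45)) + sqrt(100 + 144) = (232 + 41) + sqrt(244) = 273 + 2*sqrt(61)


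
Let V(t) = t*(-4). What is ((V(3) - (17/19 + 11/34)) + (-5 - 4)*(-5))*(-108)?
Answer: -1108674/323 ≈ -3432.4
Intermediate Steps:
V(t) = -4*t
((V(3) - (17/19 + 11/34)) + (-5 - 4)*(-5))*(-108) = ((-4*3 - (17/19 + 11/34)) + (-5 - 4)*(-5))*(-108) = ((-12 - (17*(1/19) + 11*(1/34))) - 9*(-5))*(-108) = ((-12 - (17/19 + 11/34)) + 45)*(-108) = ((-12 - 1*787/646) + 45)*(-108) = ((-12 - 787/646) + 45)*(-108) = (-8539/646 + 45)*(-108) = (20531/646)*(-108) = -1108674/323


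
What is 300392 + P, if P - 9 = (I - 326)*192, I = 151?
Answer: 266801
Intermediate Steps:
P = -33591 (P = 9 + (151 - 326)*192 = 9 - 175*192 = 9 - 33600 = -33591)
300392 + P = 300392 - 33591 = 266801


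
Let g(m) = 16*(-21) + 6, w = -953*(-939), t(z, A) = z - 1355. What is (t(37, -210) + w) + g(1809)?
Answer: 893219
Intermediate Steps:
t(z, A) = -1355 + z
w = 894867
g(m) = -330 (g(m) = -336 + 6 = -330)
(t(37, -210) + w) + g(1809) = ((-1355 + 37) + 894867) - 330 = (-1318 + 894867) - 330 = 893549 - 330 = 893219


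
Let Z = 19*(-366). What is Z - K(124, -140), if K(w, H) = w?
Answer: -7078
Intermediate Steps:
Z = -6954
Z - K(124, -140) = -6954 - 1*124 = -6954 - 124 = -7078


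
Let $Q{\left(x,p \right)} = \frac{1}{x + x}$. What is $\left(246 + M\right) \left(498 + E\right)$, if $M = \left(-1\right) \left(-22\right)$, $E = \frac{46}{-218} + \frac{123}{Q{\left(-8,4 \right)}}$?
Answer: $- \frac{42947804}{109} \approx -3.9402 \cdot 10^{5}$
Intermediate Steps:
$Q{\left(x,p \right)} = \frac{1}{2 x}$
$E = - \frac{214535}{109}$ ($E = \frac{46}{-218} + \frac{123}{\frac{1}{2} \frac{1}{-8}} = 46 \left(- \frac{1}{218}\right) + \frac{123}{\frac{1}{2} \left(- \frac{1}{8}\right)} = - \frac{23}{109} + \frac{123}{- \frac{1}{16}} = - \frac{23}{109} + 123 \left(-16\right) = - \frac{23}{109} - 1968 = - \frac{214535}{109} \approx -1968.2$)
$M = 22$
$\left(246 + M\right) \left(498 + E\right) = \left(246 + 22\right) \left(498 - \frac{214535}{109}\right) = 268 \left(- \frac{160253}{109}\right) = - \frac{42947804}{109}$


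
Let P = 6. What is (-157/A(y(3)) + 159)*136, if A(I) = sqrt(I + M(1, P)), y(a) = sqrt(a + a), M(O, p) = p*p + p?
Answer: 21624 - 21352/sqrt(42 + sqrt(6)) ≈ 18421.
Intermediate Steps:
M(O, p) = p + p**2 (M(O, p) = p**2 + p = p + p**2)
y(a) = sqrt(2)*sqrt(a) (y(a) = sqrt(2*a) = sqrt(2)*sqrt(a))
A(I) = sqrt(42 + I) (A(I) = sqrt(I + 6*(1 + 6)) = sqrt(I + 6*7) = sqrt(I + 42) = sqrt(42 + I))
(-157/A(y(3)) + 159)*136 = (-157/sqrt(42 + sqrt(2)*sqrt(3)) + 159)*136 = (-157/sqrt(42 + sqrt(6)) + 159)*136 = (159 - 157/sqrt(42 + sqrt(6)))*136 = 21624 - 21352/sqrt(42 + sqrt(6))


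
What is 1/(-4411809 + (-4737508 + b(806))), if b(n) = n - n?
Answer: -1/9149317 ≈ -1.0930e-7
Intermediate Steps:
b(n) = 0
1/(-4411809 + (-4737508 + b(806))) = 1/(-4411809 + (-4737508 + 0)) = 1/(-4411809 - 4737508) = 1/(-9149317) = -1/9149317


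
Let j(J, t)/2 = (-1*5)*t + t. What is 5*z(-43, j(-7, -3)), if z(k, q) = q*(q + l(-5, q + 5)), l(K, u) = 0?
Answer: 2880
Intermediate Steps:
j(J, t) = -8*t (j(J, t) = 2*((-1*5)*t + t) = 2*(-5*t + t) = 2*(-4*t) = -8*t)
z(k, q) = q² (z(k, q) = q*(q + 0) = q*q = q²)
5*z(-43, j(-7, -3)) = 5*(-8*(-3))² = 5*24² = 5*576 = 2880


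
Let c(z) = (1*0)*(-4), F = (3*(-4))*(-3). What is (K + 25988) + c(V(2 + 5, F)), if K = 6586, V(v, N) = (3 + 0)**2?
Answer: 32574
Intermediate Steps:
F = 36 (F = -12*(-3) = 36)
V(v, N) = 9 (V(v, N) = 3**2 = 9)
c(z) = 0 (c(z) = 0*(-4) = 0)
(K + 25988) + c(V(2 + 5, F)) = (6586 + 25988) + 0 = 32574 + 0 = 32574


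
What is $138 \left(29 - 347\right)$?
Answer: $-43884$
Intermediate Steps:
$138 \left(29 - 347\right) = 138 \left(-318\right) = -43884$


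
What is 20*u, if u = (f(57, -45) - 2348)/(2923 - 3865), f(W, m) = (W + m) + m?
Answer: 23810/471 ≈ 50.552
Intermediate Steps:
f(W, m) = W + 2*m
u = 2381/942 (u = ((57 + 2*(-45)) - 2348)/(2923 - 3865) = ((57 - 90) - 2348)/(-942) = (-33 - 2348)*(-1/942) = -2381*(-1/942) = 2381/942 ≈ 2.5276)
20*u = 20*(2381/942) = 23810/471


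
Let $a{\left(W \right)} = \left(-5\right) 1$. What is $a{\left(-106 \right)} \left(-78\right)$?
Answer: $390$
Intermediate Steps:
$a{\left(W \right)} = -5$
$a{\left(-106 \right)} \left(-78\right) = \left(-5\right) \left(-78\right) = 390$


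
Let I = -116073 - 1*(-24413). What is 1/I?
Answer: -1/91660 ≈ -1.0910e-5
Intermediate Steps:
I = -91660 (I = -116073 + 24413 = -91660)
1/I = 1/(-91660) = -1/91660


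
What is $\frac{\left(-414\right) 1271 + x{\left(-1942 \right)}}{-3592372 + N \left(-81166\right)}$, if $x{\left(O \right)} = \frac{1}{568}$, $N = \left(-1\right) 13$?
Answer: $\frac{298878191}{1441137552} \approx 0.20739$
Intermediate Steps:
$N = -13$
$x{\left(O \right)} = \frac{1}{568}$
$\frac{\left(-414\right) 1271 + x{\left(-1942 \right)}}{-3592372 + N \left(-81166\right)} = \frac{\left(-414\right) 1271 + \frac{1}{568}}{-3592372 - -1055158} = \frac{-526194 + \frac{1}{568}}{-3592372 + 1055158} = - \frac{298878191}{568 \left(-2537214\right)} = \left(- \frac{298878191}{568}\right) \left(- \frac{1}{2537214}\right) = \frac{298878191}{1441137552}$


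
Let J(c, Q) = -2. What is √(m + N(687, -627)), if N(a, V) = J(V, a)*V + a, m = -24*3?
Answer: √1869 ≈ 43.232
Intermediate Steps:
m = -72
N(a, V) = a - 2*V (N(a, V) = -2*V + a = a - 2*V)
√(m + N(687, -627)) = √(-72 + (687 - 2*(-627))) = √(-72 + (687 + 1254)) = √(-72 + 1941) = √1869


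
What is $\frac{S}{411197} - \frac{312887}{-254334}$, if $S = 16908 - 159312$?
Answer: $\frac{92440016803}{104581377798} \approx 0.88391$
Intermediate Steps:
$S = -142404$
$\frac{S}{411197} - \frac{312887}{-254334} = - \frac{142404}{411197} - \frac{312887}{-254334} = \left(-142404\right) \frac{1}{411197} - - \frac{312887}{254334} = - \frac{142404}{411197} + \frac{312887}{254334} = \frac{92440016803}{104581377798}$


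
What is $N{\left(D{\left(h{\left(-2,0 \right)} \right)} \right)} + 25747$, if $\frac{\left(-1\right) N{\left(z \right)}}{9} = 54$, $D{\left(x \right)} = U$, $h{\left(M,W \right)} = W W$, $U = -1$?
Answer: $25261$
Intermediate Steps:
$h{\left(M,W \right)} = W^{2}$
$D{\left(x \right)} = -1$
$N{\left(z \right)} = -486$ ($N{\left(z \right)} = \left(-9\right) 54 = -486$)
$N{\left(D{\left(h{\left(-2,0 \right)} \right)} \right)} + 25747 = -486 + 25747 = 25261$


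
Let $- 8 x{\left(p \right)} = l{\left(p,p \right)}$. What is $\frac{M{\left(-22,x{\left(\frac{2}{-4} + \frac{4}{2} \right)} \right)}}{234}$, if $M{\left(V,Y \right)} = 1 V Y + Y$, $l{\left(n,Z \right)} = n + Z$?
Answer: $\frac{7}{208} \approx 0.033654$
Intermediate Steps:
$l{\left(n,Z \right)} = Z + n$
$x{\left(p \right)} = - \frac{p}{4}$ ($x{\left(p \right)} = - \frac{p + p}{8} = - \frac{2 p}{8} = - \frac{p}{4}$)
$M{\left(V,Y \right)} = Y + V Y$ ($M{\left(V,Y \right)} = V Y + Y = Y + V Y$)
$\frac{M{\left(-22,x{\left(\frac{2}{-4} + \frac{4}{2} \right)} \right)}}{234} = \frac{- \frac{\frac{2}{-4} + \frac{4}{2}}{4} \left(1 - 22\right)}{234} = - \frac{2 \left(- \frac{1}{4}\right) + 4 \cdot \frac{1}{2}}{4} \left(-21\right) \frac{1}{234} = - \frac{- \frac{1}{2} + 2}{4} \left(-21\right) \frac{1}{234} = \left(- \frac{1}{4}\right) \frac{3}{2} \left(-21\right) \frac{1}{234} = \left(- \frac{3}{8}\right) \left(-21\right) \frac{1}{234} = \frac{63}{8} \cdot \frac{1}{234} = \frac{7}{208}$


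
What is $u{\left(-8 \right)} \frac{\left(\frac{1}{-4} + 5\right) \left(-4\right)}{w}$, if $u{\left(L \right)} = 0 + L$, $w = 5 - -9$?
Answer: $\frac{76}{7} \approx 10.857$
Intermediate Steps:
$w = 14$ ($w = 5 + 9 = 14$)
$u{\left(L \right)} = L$
$u{\left(-8 \right)} \frac{\left(\frac{1}{-4} + 5\right) \left(-4\right)}{w} = - 8 \frac{\left(\frac{1}{-4} + 5\right) \left(-4\right)}{14} = - 8 \left(- \frac{1}{4} + 5\right) \left(-4\right) \frac{1}{14} = - 8 \cdot \frac{19}{4} \left(-4\right) \frac{1}{14} = - 8 \left(\left(-19\right) \frac{1}{14}\right) = \left(-8\right) \left(- \frac{19}{14}\right) = \frac{76}{7}$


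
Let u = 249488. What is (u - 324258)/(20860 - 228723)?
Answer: 74770/207863 ≈ 0.35971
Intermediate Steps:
(u - 324258)/(20860 - 228723) = (249488 - 324258)/(20860 - 228723) = -74770/(-207863) = -74770*(-1/207863) = 74770/207863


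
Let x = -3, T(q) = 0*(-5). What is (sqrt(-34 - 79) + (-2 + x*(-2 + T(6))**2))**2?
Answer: (14 - I*sqrt(113))**2 ≈ 83.0 - 297.64*I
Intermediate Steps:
T(q) = 0
(sqrt(-34 - 79) + (-2 + x*(-2 + T(6))**2))**2 = (sqrt(-34 - 79) + (-2 - 3*(-2 + 0)**2))**2 = (sqrt(-113) + (-2 - 3*(-2)**2))**2 = (I*sqrt(113) + (-2 - 3*4))**2 = (I*sqrt(113) + (-2 - 12))**2 = (I*sqrt(113) - 14)**2 = (-14 + I*sqrt(113))**2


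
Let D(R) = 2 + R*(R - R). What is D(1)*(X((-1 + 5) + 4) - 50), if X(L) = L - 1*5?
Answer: -94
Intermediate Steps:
D(R) = 2 (D(R) = 2 + R*0 = 2 + 0 = 2)
X(L) = -5 + L (X(L) = L - 5 = -5 + L)
D(1)*(X((-1 + 5) + 4) - 50) = 2*((-5 + ((-1 + 5) + 4)) - 50) = 2*((-5 + (4 + 4)) - 50) = 2*((-5 + 8) - 50) = 2*(3 - 50) = 2*(-47) = -94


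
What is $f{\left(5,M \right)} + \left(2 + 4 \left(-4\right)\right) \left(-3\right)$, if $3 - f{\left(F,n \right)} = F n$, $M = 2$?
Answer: $35$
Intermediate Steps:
$f{\left(F,n \right)} = 3 - F n$
$f{\left(5,M \right)} + \left(2 + 4 \left(-4\right)\right) \left(-3\right) = \left(3 - 5 \cdot 2\right) + \left(2 + 4 \left(-4\right)\right) \left(-3\right) = \left(3 - 10\right) + \left(2 - 16\right) \left(-3\right) = -7 - -42 = -7 + 42 = 35$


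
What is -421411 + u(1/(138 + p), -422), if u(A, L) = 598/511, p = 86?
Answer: -215340423/511 ≈ -4.2141e+5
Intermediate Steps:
u(A, L) = 598/511 (u(A, L) = 598*(1/511) = 598/511)
-421411 + u(1/(138 + p), -422) = -421411 + 598/511 = -215340423/511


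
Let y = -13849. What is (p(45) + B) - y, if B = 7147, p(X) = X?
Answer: 21041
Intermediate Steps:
(p(45) + B) - y = (45 + 7147) - 1*(-13849) = 7192 + 13849 = 21041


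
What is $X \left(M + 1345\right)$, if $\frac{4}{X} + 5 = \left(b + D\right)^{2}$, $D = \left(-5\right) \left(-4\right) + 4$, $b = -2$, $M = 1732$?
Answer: $\frac{12308}{479} \approx 25.695$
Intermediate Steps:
$D = 24$ ($D = 20 + 4 = 24$)
$X = \frac{4}{479}$ ($X = \frac{4}{-5 + \left(-2 + 24\right)^{2}} = \frac{4}{-5 + 22^{2}} = \frac{4}{-5 + 484} = \frac{4}{479} \approx 0.0083507$)
$X \left(M + 1345\right) = \frac{4 \left(1732 + 1345\right)}{479} = \frac{4}{479} \cdot 3077 = \frac{12308}{479}$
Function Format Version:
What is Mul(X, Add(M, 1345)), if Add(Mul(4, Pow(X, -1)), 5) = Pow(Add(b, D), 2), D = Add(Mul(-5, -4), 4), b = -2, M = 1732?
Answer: Rational(12308, 479) ≈ 25.695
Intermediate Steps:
D = 24 (D = Add(20, 4) = 24)
X = Rational(4, 479) (X = Mul(4, Pow(Add(-5, Pow(Add(-2, 24), 2)), -1)) = Mul(4, Pow(Add(-5, Pow(22, 2)), -1)) = Mul(4, Pow(Add(-5, 484), -1)) = Mul(4, Pow(479, -1)) = Mul(4, Rational(1, 479)) = Rational(4, 479) ≈ 0.0083507)
Mul(X, Add(M, 1345)) = Mul(Rational(4, 479), Add(1732, 1345)) = Mul(Rational(4, 479), 3077) = Rational(12308, 479)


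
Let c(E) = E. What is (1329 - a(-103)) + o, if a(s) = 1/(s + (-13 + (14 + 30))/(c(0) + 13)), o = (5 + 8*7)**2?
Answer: 6605413/1308 ≈ 5050.0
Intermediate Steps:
o = 3721 (o = (5 + 56)**2 = 61**2 = 3721)
a(s) = 1/(31/13 + s) (a(s) = 1/(s + (-13 + (14 + 30))/(0 + 13)) = 1/(s + (-13 + 44)/13) = 1/(s + 31*(1/13)) = 1/(s + 31/13) = 1/(31/13 + s))
(1329 - a(-103)) + o = (1329 - 13/(31 + 13*(-103))) + 3721 = (1329 - 13/(31 - 1339)) + 3721 = (1329 - 13/(-1308)) + 3721 = (1329 - 13*(-1)/1308) + 3721 = (1329 - 1*(-13/1308)) + 3721 = (1329 + 13/1308) + 3721 = 1738345/1308 + 3721 = 6605413/1308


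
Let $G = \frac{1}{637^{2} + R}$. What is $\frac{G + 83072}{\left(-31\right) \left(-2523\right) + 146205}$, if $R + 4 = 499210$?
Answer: $\frac{25059361067}{67697559850} \approx 0.37017$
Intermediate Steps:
$R = 499206$ ($R = -4 + 499210 = 499206$)
$G = \frac{1}{904975}$ ($G = \frac{1}{637^{2} + 499206} = \frac{1}{405769 + 499206} = \frac{1}{904975} \approx 1.105 \cdot 10^{-6}$)
$\frac{G + 83072}{\left(-31\right) \left(-2523\right) + 146205} = \frac{\frac{1}{904975} + 83072}{\left(-31\right) \left(-2523\right) + 146205} = \frac{75178083201}{904975 \left(78213 + 146205\right)} = \frac{75178083201}{904975 \cdot 224418} = \frac{75178083201}{904975} \cdot \frac{1}{224418} = \frac{25059361067}{67697559850}$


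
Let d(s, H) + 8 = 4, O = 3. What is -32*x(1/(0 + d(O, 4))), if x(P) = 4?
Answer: -128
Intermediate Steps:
d(s, H) = -4 (d(s, H) = -8 + 4 = -4)
-32*x(1/(0 + d(O, 4))) = -32*4 = -128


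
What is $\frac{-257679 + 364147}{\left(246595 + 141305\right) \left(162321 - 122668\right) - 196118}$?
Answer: $\frac{53234}{7690601291} \approx 6.922 \cdot 10^{-6}$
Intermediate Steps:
$\frac{-257679 + 364147}{\left(246595 + 141305\right) \left(162321 - 122668\right) - 196118} = \frac{106468}{387900 \cdot 39653 - 196118} = \frac{106468}{15381398700 - 196118} = \frac{106468}{15381202582} = 106468 \cdot \frac{1}{15381202582} = \frac{53234}{7690601291}$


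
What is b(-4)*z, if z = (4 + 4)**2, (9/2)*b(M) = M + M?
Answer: -1024/9 ≈ -113.78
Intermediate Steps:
b(M) = 4*M/9 (b(M) = 2*(M + M)/9 = 2*(2*M)/9 = 4*M/9)
z = 64 (z = 8**2 = 64)
b(-4)*z = ((4/9)*(-4))*64 = -16/9*64 = -1024/9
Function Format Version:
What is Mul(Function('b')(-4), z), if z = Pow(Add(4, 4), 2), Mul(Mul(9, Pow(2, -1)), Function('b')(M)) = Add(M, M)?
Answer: Rational(-1024, 9) ≈ -113.78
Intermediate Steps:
Function('b')(M) = Mul(Rational(4, 9), M) (Function('b')(M) = Mul(Rational(2, 9), Add(M, M)) = Mul(Rational(2, 9), Mul(2, M)) = Mul(Rational(4, 9), M))
z = 64 (z = Pow(8, 2) = 64)
Mul(Function('b')(-4), z) = Mul(Mul(Rational(4, 9), -4), 64) = Mul(Rational(-16, 9), 64) = Rational(-1024, 9)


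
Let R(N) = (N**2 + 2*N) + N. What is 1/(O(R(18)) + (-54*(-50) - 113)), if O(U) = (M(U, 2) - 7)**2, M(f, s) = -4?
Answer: 1/2708 ≈ 0.00036928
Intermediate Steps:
R(N) = N**2 + 3*N
O(U) = 121 (O(U) = (-4 - 7)**2 = (-11)**2 = 121)
1/(O(R(18)) + (-54*(-50) - 113)) = 1/(121 + (-54*(-50) - 113)) = 1/(121 + (2700 - 113)) = 1/(121 + 2587) = 1/2708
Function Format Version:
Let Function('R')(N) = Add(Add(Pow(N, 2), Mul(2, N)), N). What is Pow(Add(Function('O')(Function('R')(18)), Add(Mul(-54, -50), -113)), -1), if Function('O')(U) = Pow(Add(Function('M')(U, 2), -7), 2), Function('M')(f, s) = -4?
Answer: Rational(1, 2708) ≈ 0.00036928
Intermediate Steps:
Function('R')(N) = Add(Pow(N, 2), Mul(3, N))
Function('O')(U) = 121 (Function('O')(U) = Pow(Add(-4, -7), 2) = Pow(-11, 2) = 121)
Pow(Add(Function('O')(Function('R')(18)), Add(Mul(-54, -50), -113)), -1) = Pow(Add(121, Add(Mul(-54, -50), -113)), -1) = Pow(Add(121, Add(2700, -113)), -1) = Pow(Add(121, 2587), -1) = Pow(2708, -1) = Rational(1, 2708)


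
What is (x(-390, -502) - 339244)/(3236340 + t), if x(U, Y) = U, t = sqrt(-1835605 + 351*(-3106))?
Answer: -1099171099560/10473899521411 + 339634*I*sqrt(2925811)/10473899521411 ≈ -0.10494 + 5.5466e-5*I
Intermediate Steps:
t = I*sqrt(2925811) (t = sqrt(-1835605 - 1090206) = sqrt(-2925811) = I*sqrt(2925811) ≈ 1710.5*I)
(x(-390, -502) - 339244)/(3236340 + t) = (-390 - 339244)/(3236340 + I*sqrt(2925811)) = -339634/(3236340 + I*sqrt(2925811))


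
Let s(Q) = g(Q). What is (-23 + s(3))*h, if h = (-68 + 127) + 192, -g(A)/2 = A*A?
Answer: -10291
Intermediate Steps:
g(A) = -2*A² (g(A) = -2*A*A = -2*A²)
h = 251 (h = 59 + 192 = 251)
s(Q) = -2*Q²
(-23 + s(3))*h = (-23 - 2*3²)*251 = (-23 - 2*9)*251 = (-23 - 18)*251 = -41*251 = -10291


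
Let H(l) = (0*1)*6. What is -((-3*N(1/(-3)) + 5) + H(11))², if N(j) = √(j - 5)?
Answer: 23 + 40*I*√3 ≈ 23.0 + 69.282*I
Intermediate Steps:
N(j) = √(-5 + j)
H(l) = 0 (H(l) = 0*6 = 0)
-((-3*N(1/(-3)) + 5) + H(11))² = -((-3*√(-5 + 1/(-3)) + 5) + 0)² = -((-3*√(-5 - ⅓) + 5) + 0)² = -((-4*I*√3 + 5) + 0)² = -((5 - 4*I*√3) + 0)² = -(5 - 4*I*√3)²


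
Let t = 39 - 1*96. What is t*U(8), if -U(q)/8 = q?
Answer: 3648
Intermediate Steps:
U(q) = -8*q
t = -57 (t = 39 - 96 = -57)
t*U(8) = -(-456)*8 = -57*(-64) = 3648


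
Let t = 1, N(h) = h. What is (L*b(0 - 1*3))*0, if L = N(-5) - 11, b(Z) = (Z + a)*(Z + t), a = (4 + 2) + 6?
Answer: 0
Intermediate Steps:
a = 12 (a = 6 + 6 = 12)
b(Z) = (1 + Z)*(12 + Z) (b(Z) = (Z + 12)*(Z + 1) = (12 + Z)*(1 + Z) = (1 + Z)*(12 + Z))
L = -16 (L = -5 - 11 = -16)
(L*b(0 - 1*3))*0 = -16*(12 + (0 - 1*3)² + 13*(0 - 1*3))*0 = -16*(12 + (0 - 3)² + 13*(0 - 3))*0 = -16*(12 + (-3)² + 13*(-3))*0 = -16*(12 + 9 - 39)*0 = -16*(-18)*0 = 288*0 = 0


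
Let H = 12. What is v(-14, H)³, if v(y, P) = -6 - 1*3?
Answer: -729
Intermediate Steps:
v(y, P) = -9 (v(y, P) = -6 - 3 = -9)
v(-14, H)³ = (-9)³ = -729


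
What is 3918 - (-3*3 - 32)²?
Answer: 2237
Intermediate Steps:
3918 - (-3*3 - 32)² = 3918 - (-9 - 32)² = 3918 - 1*(-41)² = 3918 - 1*1681 = 3918 - 1681 = 2237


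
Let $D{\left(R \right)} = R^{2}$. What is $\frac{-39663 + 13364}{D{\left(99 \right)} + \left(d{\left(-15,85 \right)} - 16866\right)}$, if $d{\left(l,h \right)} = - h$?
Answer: $\frac{2023}{550} \approx 3.6782$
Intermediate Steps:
$\frac{-39663 + 13364}{D{\left(99 \right)} + \left(d{\left(-15,85 \right)} - 16866\right)} = \frac{-39663 + 13364}{99^{2} - 16951} = - \frac{26299}{9801 - 16951} = - \frac{26299}{-7150} = \left(-26299\right) \left(- \frac{1}{7150}\right) = \frac{2023}{550}$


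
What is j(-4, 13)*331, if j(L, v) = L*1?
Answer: -1324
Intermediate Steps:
j(L, v) = L
j(-4, 13)*331 = -4*331 = -1324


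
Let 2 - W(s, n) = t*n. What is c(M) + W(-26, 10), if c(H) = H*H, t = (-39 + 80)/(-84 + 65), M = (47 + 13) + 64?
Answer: 292592/19 ≈ 15400.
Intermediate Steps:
M = 124 (M = 60 + 64 = 124)
t = -41/19 (t = 41/(-19) = 41*(-1/19) = -41/19 ≈ -2.1579)
W(s, n) = 2 + 41*n/19 (W(s, n) = 2 - (-41)*n/19 = 2 + 41*n/19)
c(H) = H**2
c(M) + W(-26, 10) = 124**2 + (2 + (41/19)*10) = 15376 + (2 + 410/19) = 15376 + 448/19 = 292592/19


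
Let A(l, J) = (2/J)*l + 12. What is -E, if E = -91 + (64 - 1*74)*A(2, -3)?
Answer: 593/3 ≈ 197.67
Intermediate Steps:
A(l, J) = 12 + 2*l/J (A(l, J) = 2*l/J + 12 = 12 + 2*l/J)
E = -593/3 (E = -91 + (64 - 1*74)*(12 + 2*2/(-3)) = -91 + (64 - 74)*(12 + 2*2*(-⅓)) = -91 - 10*(12 - 4/3) = -91 - 10*32/3 = -91 - 320/3 = -593/3 ≈ -197.67)
-E = -1*(-593/3) = 593/3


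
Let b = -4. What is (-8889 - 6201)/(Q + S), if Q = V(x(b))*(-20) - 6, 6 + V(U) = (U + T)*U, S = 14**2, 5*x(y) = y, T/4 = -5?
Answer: 12575/19 ≈ 661.84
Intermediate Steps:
T = -20 (T = 4*(-5) = -20)
x(y) = y/5
S = 196
V(U) = -6 + U*(-20 + U) (V(U) = -6 + (U - 20)*U = -6 + (-20 + U)*U = -6 + U*(-20 + U))
Q = -1094/5 (Q = (-6 + ((1/5)*(-4))**2 - 4*(-4))*(-20) - 6 = (-6 + (-4/5)**2 - 20*(-4/5))*(-20) - 6 = (-6 + 16/25 + 16)*(-20) - 6 = (266/25)*(-20) - 6 = -1064/5 - 6 = -1094/5 ≈ -218.80)
(-8889 - 6201)/(Q + S) = (-8889 - 6201)/(-1094/5 + 196) = -15090/(-114/5) = -15090*(-5/114) = 12575/19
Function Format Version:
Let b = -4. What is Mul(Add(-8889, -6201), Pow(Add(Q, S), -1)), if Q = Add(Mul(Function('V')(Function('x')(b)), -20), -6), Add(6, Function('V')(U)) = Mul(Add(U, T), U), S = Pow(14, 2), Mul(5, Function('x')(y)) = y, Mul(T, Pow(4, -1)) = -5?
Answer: Rational(12575, 19) ≈ 661.84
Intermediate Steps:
T = -20 (T = Mul(4, -5) = -20)
Function('x')(y) = Mul(Rational(1, 5), y)
S = 196
Function('V')(U) = Add(-6, Mul(U, Add(-20, U))) (Function('V')(U) = Add(-6, Mul(Add(U, -20), U)) = Add(-6, Mul(Add(-20, U), U)) = Add(-6, Mul(U, Add(-20, U))))
Q = Rational(-1094, 5) (Q = Add(Mul(Add(-6, Pow(Mul(Rational(1, 5), -4), 2), Mul(-20, Mul(Rational(1, 5), -4))), -20), -6) = Add(Mul(Add(-6, Pow(Rational(-4, 5), 2), Mul(-20, Rational(-4, 5))), -20), -6) = Add(Mul(Add(-6, Rational(16, 25), 16), -20), -6) = Add(Mul(Rational(266, 25), -20), -6) = Add(Rational(-1064, 5), -6) = Rational(-1094, 5) ≈ -218.80)
Mul(Add(-8889, -6201), Pow(Add(Q, S), -1)) = Mul(Add(-8889, -6201), Pow(Add(Rational(-1094, 5), 196), -1)) = Mul(-15090, Pow(Rational(-114, 5), -1)) = Mul(-15090, Rational(-5, 114)) = Rational(12575, 19)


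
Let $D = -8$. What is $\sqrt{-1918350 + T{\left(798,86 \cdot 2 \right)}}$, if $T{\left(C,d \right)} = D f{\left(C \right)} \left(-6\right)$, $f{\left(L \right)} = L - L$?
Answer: $105 i \sqrt{174} \approx 1385.0 i$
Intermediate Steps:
$f{\left(L \right)} = 0$
$T{\left(C,d \right)} = 0$ ($T{\left(C,d \right)} = \left(-8\right) 0 \left(-6\right) = 0 \left(-6\right) = 0$)
$\sqrt{-1918350 + T{\left(798,86 \cdot 2 \right)}} = \sqrt{-1918350 + 0} = \sqrt{-1918350} = 105 i \sqrt{174}$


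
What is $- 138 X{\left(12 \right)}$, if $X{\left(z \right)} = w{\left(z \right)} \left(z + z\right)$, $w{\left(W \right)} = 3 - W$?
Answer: $29808$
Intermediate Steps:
$X{\left(z \right)} = 2 z \left(3 - z\right)$ ($X{\left(z \right)} = \left(3 - z\right) \left(z + z\right) = \left(3 - z\right) 2 z = 2 z \left(3 - z\right)$)
$- 138 X{\left(12 \right)} = - 138 \cdot 2 \cdot 12 \left(3 - 12\right) = - 138 \cdot 2 \cdot 12 \left(-9\right) = \left(-138\right) \left(-216\right) = 29808$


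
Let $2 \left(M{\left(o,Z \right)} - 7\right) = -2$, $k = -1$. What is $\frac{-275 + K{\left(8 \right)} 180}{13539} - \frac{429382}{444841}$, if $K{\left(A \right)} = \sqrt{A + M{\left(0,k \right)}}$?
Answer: $- \frac{5935734173}{6022702299} + \frac{60 \sqrt{14}}{4513} \approx -0.93581$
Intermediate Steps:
$M{\left(o,Z \right)} = 6$ ($M{\left(o,Z \right)} = 7 + \frac{1}{2} \left(-2\right) = 7 - 1 = 6$)
$K{\left(A \right)} = \sqrt{6 + A}$ ($K{\left(A \right)} = \sqrt{A + 6} = \sqrt{6 + A}$)
$\frac{-275 + K{\left(8 \right)} 180}{13539} - \frac{429382}{444841} = \frac{-275 + \sqrt{6 + 8} \cdot 180}{13539} - \frac{429382}{444841} = \left(-275 + \sqrt{14} \cdot 180\right) \frac{1}{13539} - \frac{429382}{444841} = \left(-275 + 180 \sqrt{14}\right) \frac{1}{13539} - \frac{429382}{444841} = \left(- \frac{275}{13539} + \frac{60 \sqrt{14}}{4513}\right) - \frac{429382}{444841} = - \frac{5935734173}{6022702299} + \frac{60 \sqrt{14}}{4513}$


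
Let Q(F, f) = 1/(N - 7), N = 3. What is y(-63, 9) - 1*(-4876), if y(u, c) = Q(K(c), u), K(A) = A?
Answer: 19503/4 ≈ 4875.8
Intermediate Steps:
Q(F, f) = -¼ (Q(F, f) = 1/(3 - 7) = 1/(-4) = -¼)
y(u, c) = -¼
y(-63, 9) - 1*(-4876) = -¼ - 1*(-4876) = -¼ + 4876 = 19503/4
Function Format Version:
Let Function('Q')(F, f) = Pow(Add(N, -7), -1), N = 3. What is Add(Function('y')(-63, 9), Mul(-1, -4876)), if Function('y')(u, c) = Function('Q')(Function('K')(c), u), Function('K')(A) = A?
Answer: Rational(19503, 4) ≈ 4875.8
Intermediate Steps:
Function('Q')(F, f) = Rational(-1, 4) (Function('Q')(F, f) = Pow(Add(3, -7), -1) = Pow(-4, -1) = Rational(-1, 4))
Function('y')(u, c) = Rational(-1, 4)
Add(Function('y')(-63, 9), Mul(-1, -4876)) = Add(Rational(-1, 4), Mul(-1, -4876)) = Add(Rational(-1, 4), 4876) = Rational(19503, 4)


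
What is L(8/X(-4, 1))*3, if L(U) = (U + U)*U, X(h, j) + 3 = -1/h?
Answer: 6144/121 ≈ 50.777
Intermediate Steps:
X(h, j) = -3 - 1/h
L(U) = 2*U² (L(U) = (2*U)*U = 2*U²)
L(8/X(-4, 1))*3 = (2*(8/(-3 - 1/(-4)))²)*3 = (2*(8/(-3 - 1*(-¼)))²)*3 = (2*(8/(-3 + ¼))²)*3 = (2*(8/(-11/4))²)*3 = (2*(8*(-4/11))²)*3 = (2*(-32/11)²)*3 = (2*(1024/121))*3 = (2048/121)*3 = 6144/121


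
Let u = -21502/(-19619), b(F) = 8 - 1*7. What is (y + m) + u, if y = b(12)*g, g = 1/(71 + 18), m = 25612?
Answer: 44722815989/1746091 ≈ 25613.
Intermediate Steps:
b(F) = 1 (b(F) = 8 - 7 = 1)
g = 1/89 ≈ 0.011236
u = 21502/19619 (u = -21502*(-1/19619) = 21502/19619 ≈ 1.0960)
y = 1/89 (y = 1*(1/89) = 1/89 ≈ 0.011236)
(y + m) + u = (1/89 + 25612) + 21502/19619 = 2279469/89 + 21502/19619 = 44722815989/1746091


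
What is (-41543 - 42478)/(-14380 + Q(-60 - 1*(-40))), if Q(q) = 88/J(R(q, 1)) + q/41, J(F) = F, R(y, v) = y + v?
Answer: 21817453/3735336 ≈ 5.8408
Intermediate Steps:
R(y, v) = v + y
Q(q) = 88/(1 + q) + q/41
(-41543 - 42478)/(-14380 + Q(-60 - 1*(-40))) = (-41543 - 42478)/(-14380 + (3608 + (-60 - 1*(-40))*(1 + (-60 - 1*(-40))))/(41*(1 + (-60 - 1*(-40))))) = -84021/(-14380 + (3608 + (-60 + 40)*(1 + (-60 + 40)))/(41*(1 + (-60 + 40)))) = -84021/(-14380 + (3608 - 20*(1 - 20))/(41*(1 - 20))) = -84021/(-14380 + (1/41)*(3608 - 20*(-19))/(-19)) = -84021/(-14380 + (1/41)*(-1/19)*(3608 + 380)) = -84021/(-14380 + (1/41)*(-1/19)*3988) = -84021/(-14380 - 3988/779) = -84021/(-11206008/779) = -84021*(-779/11206008) = 21817453/3735336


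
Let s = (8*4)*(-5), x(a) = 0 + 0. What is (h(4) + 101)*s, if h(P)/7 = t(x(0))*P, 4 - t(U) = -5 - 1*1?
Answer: -60960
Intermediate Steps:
x(a) = 0
t(U) = 10 (t(U) = 4 - (-5 - 1*1) = 4 - (-5 - 1) = 4 - 1*(-6) = 4 + 6 = 10)
h(P) = 70*P (h(P) = 7*(10*P) = 70*P)
s = -160 (s = 32*(-5) = -160)
(h(4) + 101)*s = (70*4 + 101)*(-160) = (280 + 101)*(-160) = 381*(-160) = -60960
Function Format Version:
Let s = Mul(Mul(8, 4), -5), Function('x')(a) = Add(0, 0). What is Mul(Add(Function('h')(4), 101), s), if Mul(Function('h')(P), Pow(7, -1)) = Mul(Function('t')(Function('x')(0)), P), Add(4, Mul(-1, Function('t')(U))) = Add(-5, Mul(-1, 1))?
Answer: -60960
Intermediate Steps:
Function('x')(a) = 0
Function('t')(U) = 10 (Function('t')(U) = Add(4, Mul(-1, Add(-5, Mul(-1, 1)))) = Add(4, Mul(-1, Add(-5, -1))) = Add(4, Mul(-1, -6)) = Add(4, 6) = 10)
Function('h')(P) = Mul(70, P) (Function('h')(P) = Mul(7, Mul(10, P)) = Mul(70, P))
s = -160 (s = Mul(32, -5) = -160)
Mul(Add(Function('h')(4), 101), s) = Mul(Add(Mul(70, 4), 101), -160) = Mul(Add(280, 101), -160) = Mul(381, -160) = -60960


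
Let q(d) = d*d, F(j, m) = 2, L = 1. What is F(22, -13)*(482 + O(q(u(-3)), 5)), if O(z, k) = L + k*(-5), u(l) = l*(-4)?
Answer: 916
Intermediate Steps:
u(l) = -4*l
q(d) = d**2
O(z, k) = 1 - 5*k (O(z, k) = 1 + k*(-5) = 1 - 5*k)
F(22, -13)*(482 + O(q(u(-3)), 5)) = 2*(482 + (1 - 5*5)) = 2*(482 + (1 - 25)) = 2*(482 - 24) = 2*458 = 916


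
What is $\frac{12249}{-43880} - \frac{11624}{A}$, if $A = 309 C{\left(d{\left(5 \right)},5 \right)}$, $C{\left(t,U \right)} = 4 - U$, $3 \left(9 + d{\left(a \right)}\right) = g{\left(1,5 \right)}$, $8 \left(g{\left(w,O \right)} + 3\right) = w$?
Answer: $\frac{506276179}{13558920} \approx 37.339$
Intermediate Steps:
$g{\left(w,O \right)} = -3 + \frac{w}{8}$
$d{\left(a \right)} = - \frac{239}{24}$ ($d{\left(a \right)} = -9 + \frac{-3 + \frac{1}{8} \cdot 1}{3} = -9 + \frac{-3 + \frac{1}{8}}{3} = -9 + \frac{1}{3} \left(- \frac{23}{8}\right) = -9 - \frac{23}{24} = - \frac{239}{24}$)
$A = -309$ ($A = 309 \left(4 - 5\right) = 309 \left(-1\right) = -309$)
$\frac{12249}{-43880} - \frac{11624}{A} = \frac{12249}{-43880} - \frac{11624}{-309} = 12249 \left(- \frac{1}{43880}\right) - - \frac{11624}{309} = - \frac{12249}{43880} + \frac{11624}{309} = \frac{506276179}{13558920}$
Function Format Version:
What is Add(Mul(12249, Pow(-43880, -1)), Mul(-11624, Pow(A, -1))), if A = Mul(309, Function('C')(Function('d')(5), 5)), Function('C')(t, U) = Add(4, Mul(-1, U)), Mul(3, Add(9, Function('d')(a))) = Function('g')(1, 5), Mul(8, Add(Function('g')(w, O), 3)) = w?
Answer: Rational(506276179, 13558920) ≈ 37.339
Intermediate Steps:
Function('g')(w, O) = Add(-3, Mul(Rational(1, 8), w))
Function('d')(a) = Rational(-239, 24) (Function('d')(a) = Add(-9, Mul(Rational(1, 3), Add(-3, Mul(Rational(1, 8), 1)))) = Add(-9, Mul(Rational(1, 3), Add(-3, Rational(1, 8)))) = Add(-9, Mul(Rational(1, 3), Rational(-23, 8))) = Add(-9, Rational(-23, 24)) = Rational(-239, 24))
A = -309 (A = Mul(309, Add(4, Mul(-1, 5))) = Mul(309, Add(4, -5)) = Mul(309, -1) = -309)
Add(Mul(12249, Pow(-43880, -1)), Mul(-11624, Pow(A, -1))) = Add(Mul(12249, Pow(-43880, -1)), Mul(-11624, Pow(-309, -1))) = Add(Mul(12249, Rational(-1, 43880)), Mul(-11624, Rational(-1, 309))) = Add(Rational(-12249, 43880), Rational(11624, 309)) = Rational(506276179, 13558920)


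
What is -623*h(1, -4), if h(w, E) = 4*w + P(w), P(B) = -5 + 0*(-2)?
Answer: 623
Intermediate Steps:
P(B) = -5 (P(B) = -5 + 0 = -5)
h(w, E) = -5 + 4*w (h(w, E) = 4*w - 5 = -5 + 4*w)
-623*h(1, -4) = -623*(-5 + 4*1) = -623*(-5 + 4) = -623*(-1) = 623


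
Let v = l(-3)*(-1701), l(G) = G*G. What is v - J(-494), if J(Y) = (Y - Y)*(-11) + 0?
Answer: -15309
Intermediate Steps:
l(G) = G²
J(Y) = 0 (J(Y) = 0*(-11) + 0 = 0 + 0 = 0)
v = -15309 (v = (-3)²*(-1701) = 9*(-1701) = -15309)
v - J(-494) = -15309 - 1*0 = -15309 + 0 = -15309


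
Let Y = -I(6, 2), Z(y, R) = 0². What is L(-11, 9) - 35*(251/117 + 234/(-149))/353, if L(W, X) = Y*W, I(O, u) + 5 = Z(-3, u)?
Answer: -338812430/6153849 ≈ -55.057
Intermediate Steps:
Z(y, R) = 0
I(O, u) = -5 (I(O, u) = -5 + 0 = -5)
Y = 5 (Y = -1*(-5) = 5)
L(W, X) = 5*W
L(-11, 9) - 35*(251/117 + 234/(-149))/353 = 5*(-11) - 35*(251/117 + 234/(-149))/353 = -55 - 35*(251*(1/117) + 234*(-1/149))/353 = -55 - 35*(251/117 - 234/149)/353 = -55 - 350735/(17433*353) = -55 - 35*10021/6153849 = -55 - 350735/6153849 = -338812430/6153849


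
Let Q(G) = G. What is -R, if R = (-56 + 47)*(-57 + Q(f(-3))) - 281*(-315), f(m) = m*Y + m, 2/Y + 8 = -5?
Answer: -1157661/13 ≈ -89051.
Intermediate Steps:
Y = -2/13 (Y = 2/(-8 - 5) = 2/(-13) = 2*(-1/13) = -2/13 ≈ -0.15385)
f(m) = 11*m/13 (f(m) = m*(-2/13) + m = -2*m/13 + m = 11*m/13)
R = 1157661/13 (R = (-56 + 47)*(-57 + (11/13)*(-3)) - 281*(-315) = -9*(-57 - 33/13) + 88515 = -9*(-774/13) + 88515 = 6966/13 + 88515 = 1157661/13 ≈ 89051.)
-R = -1*1157661/13 = -1157661/13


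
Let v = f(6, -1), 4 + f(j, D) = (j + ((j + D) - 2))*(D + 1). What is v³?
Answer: -64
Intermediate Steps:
f(j, D) = -4 + (1 + D)*(-2 + D + 2*j) (f(j, D) = -4 + (j + ((j + D) - 2))*(D + 1) = -4 + (j + ((D + j) - 2))*(1 + D) = -4 + (j + (-2 + D + j))*(1 + D) = -4 + (-2 + D + 2*j)*(1 + D) = -4 + (1 + D)*(-2 + D + 2*j))
v = -4 (v = -6 + (-1)² - 1*(-1) + 2*6 + 2*(-1)*6 = -6 + 1 + 1 + 12 - 12 = -4)
v³ = (-4)³ = -64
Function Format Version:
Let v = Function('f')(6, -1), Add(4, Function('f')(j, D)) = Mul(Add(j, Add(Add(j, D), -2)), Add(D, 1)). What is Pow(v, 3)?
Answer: -64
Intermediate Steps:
Function('f')(j, D) = Add(-4, Mul(Add(1, D), Add(-2, D, Mul(2, j)))) (Function('f')(j, D) = Add(-4, Mul(Add(j, Add(Add(j, D), -2)), Add(D, 1))) = Add(-4, Mul(Add(j, Add(Add(D, j), -2)), Add(1, D))) = Add(-4, Mul(Add(j, Add(-2, D, j)), Add(1, D))) = Add(-4, Mul(Add(-2, D, Mul(2, j)), Add(1, D))) = Add(-4, Mul(Add(1, D), Add(-2, D, Mul(2, j)))))
v = -4 (v = Add(-6, Pow(-1, 2), Mul(-1, -1), Mul(2, 6), Mul(2, -1, 6)) = Add(-6, 1, 1, 12, -12) = -4)
Pow(v, 3) = Pow(-4, 3) = -64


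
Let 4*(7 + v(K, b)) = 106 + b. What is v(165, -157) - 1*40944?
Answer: -163855/4 ≈ -40964.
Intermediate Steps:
v(K, b) = 39/2 + b/4 (v(K, b) = -7 + (106 + b)/4 = -7 + (53/2 + b/4) = 39/2 + b/4)
v(165, -157) - 1*40944 = (39/2 + (1/4)*(-157)) - 1*40944 = (39/2 - 157/4) - 40944 = -79/4 - 40944 = -163855/4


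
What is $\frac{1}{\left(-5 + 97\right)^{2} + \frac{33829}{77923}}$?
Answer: $\frac{77923}{659574101} \approx 0.00011814$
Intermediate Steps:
$\frac{1}{\left(-5 + 97\right)^{2} + \frac{33829}{77923}} = \frac{1}{92^{2} + 33829 \cdot \frac{1}{77923}} = \frac{1}{8464 + \frac{33829}{77923}} = \frac{1}{\frac{659574101}{77923}} = \frac{77923}{659574101}$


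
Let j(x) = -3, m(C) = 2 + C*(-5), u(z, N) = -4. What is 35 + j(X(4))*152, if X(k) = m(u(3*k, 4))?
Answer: -421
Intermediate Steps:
m(C) = 2 - 5*C
X(k) = 22 (X(k) = 2 - 5*(-4) = 2 + 20 = 22)
35 + j(X(4))*152 = 35 - 3*152 = 35 - 456 = -421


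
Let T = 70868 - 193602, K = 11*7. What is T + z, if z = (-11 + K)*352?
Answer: -99502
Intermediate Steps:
K = 77
T = -122734
z = 23232 (z = (-11 + 77)*352 = 66*352 = 23232)
T + z = -122734 + 23232 = -99502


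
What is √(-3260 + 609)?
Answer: I*√2651 ≈ 51.488*I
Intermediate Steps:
√(-3260 + 609) = √(-2651) = I*√2651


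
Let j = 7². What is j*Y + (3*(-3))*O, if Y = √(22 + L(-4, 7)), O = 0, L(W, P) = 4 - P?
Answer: 49*√19 ≈ 213.59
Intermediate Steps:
Y = √19 (Y = √(22 + (4 - 1*7)) = √(22 + (4 - 7)) = √(22 - 3) = √19 ≈ 4.3589)
j = 49
j*Y + (3*(-3))*O = 49*√19 + (3*(-3))*0 = 49*√19 - 9*0 = 49*√19 + 0 = 49*√19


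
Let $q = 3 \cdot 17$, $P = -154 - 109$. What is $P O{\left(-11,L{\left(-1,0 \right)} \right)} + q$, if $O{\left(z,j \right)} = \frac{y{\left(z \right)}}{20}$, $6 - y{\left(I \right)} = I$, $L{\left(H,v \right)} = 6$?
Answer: $- \frac{3451}{20} \approx -172.55$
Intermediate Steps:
$P = -263$ ($P = -154 - 109 = -263$)
$y{\left(I \right)} = 6 - I$
$O{\left(z,j \right)} = \frac{3}{10} - \frac{z}{20}$ ($O{\left(z,j \right)} = \frac{6 - z}{20} = \left(6 - z\right) \frac{1}{20} = \frac{3}{10} - \frac{z}{20}$)
$q = 51$
$P O{\left(-11,L{\left(-1,0 \right)} \right)} + q = - 263 \left(\frac{3}{10} - - \frac{11}{20}\right) + 51 = - 263 \left(\frac{3}{10} + \frac{11}{20}\right) + 51 = \left(-263\right) \frac{17}{20} + 51 = - \frac{4471}{20} + 51 = - \frac{3451}{20}$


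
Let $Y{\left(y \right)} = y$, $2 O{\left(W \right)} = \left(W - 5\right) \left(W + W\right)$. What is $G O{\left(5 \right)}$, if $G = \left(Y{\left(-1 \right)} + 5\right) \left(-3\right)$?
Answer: $0$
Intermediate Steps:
$O{\left(W \right)} = W \left(-5 + W\right)$ ($O{\left(W \right)} = \frac{\left(W - 5\right) \left(W + W\right)}{2} = \frac{\left(-5 + W\right) 2 W}{2} = \frac{2 W \left(-5 + W\right)}{2} = W \left(-5 + W\right)$)
$G = -12$ ($G = \left(-1 + 5\right) \left(-3\right) = 4 \left(-3\right) = -12$)
$G O{\left(5 \right)} = - 12 \cdot 5 \left(-5 + 5\right) = - 12 \cdot 5 \cdot 0 = \left(-12\right) 0 = 0$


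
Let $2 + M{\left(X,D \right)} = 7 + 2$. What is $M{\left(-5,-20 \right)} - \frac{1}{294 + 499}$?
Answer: $\frac{5550}{793} \approx 6.9987$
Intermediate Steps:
$M{\left(X,D \right)} = 7$ ($M{\left(X,D \right)} = -2 + \left(7 + 2\right) = -2 + 9 = 7$)
$M{\left(-5,-20 \right)} - \frac{1}{294 + 499} = 7 - \frac{1}{294 + 499} = 7 - \frac{1}{793} = \frac{5550}{793}$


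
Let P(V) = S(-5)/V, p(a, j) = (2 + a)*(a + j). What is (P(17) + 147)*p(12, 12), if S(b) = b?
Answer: 837984/17 ≈ 49293.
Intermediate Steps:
P(V) = -5/V
(P(17) + 147)*p(12, 12) = (-5/17 + 147)*(12² + 2*12 + 2*12 + 12*12) = (-5*1/17 + 147)*(144 + 24 + 24 + 144) = (-5/17 + 147)*336 = (2494/17)*336 = 837984/17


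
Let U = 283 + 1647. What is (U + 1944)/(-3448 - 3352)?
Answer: -1937/3400 ≈ -0.56971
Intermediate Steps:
U = 1930
(U + 1944)/(-3448 - 3352) = (1930 + 1944)/(-3448 - 3352) = 3874/(-6800) = 3874*(-1/6800) = -1937/3400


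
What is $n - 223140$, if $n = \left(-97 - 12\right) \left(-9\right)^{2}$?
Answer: $-231969$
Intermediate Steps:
$n = -8829$ ($n = \left(-109\right) 81 = -8829$)
$n - 223140 = -8829 - 223140 = -231969$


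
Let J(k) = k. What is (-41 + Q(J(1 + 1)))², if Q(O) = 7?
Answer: 1156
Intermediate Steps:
(-41 + Q(J(1 + 1)))² = (-41 + 7)² = (-34)² = 1156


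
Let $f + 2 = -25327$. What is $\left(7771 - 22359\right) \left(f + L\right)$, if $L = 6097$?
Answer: $280556416$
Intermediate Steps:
$f = -25329$ ($f = -2 - 25327 = -25329$)
$\left(7771 - 22359\right) \left(f + L\right) = \left(7771 - 22359\right) \left(-25329 + 6097\right) = \left(-14588\right) \left(-19232\right) = 280556416$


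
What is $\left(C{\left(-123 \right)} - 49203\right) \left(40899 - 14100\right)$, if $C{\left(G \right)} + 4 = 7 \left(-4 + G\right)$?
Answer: $-1342522704$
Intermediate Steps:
$C{\left(G \right)} = -32 + 7 G$ ($C{\left(G \right)} = -4 + 7 \left(-4 + G\right) = -4 + \left(-28 + 7 G\right) = -32 + 7 G$)
$\left(C{\left(-123 \right)} - 49203\right) \left(40899 - 14100\right) = \left(\left(-32 + 7 \left(-123\right)\right) - 49203\right) \left(40899 - 14100\right) = \left(\left(-32 - 861\right) - 49203\right) \left(40899 - 14100\right) = \left(-893 - 49203\right) 26799 = \left(-50096\right) 26799 = -1342522704$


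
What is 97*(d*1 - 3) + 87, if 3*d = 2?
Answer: -418/3 ≈ -139.33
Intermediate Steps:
d = 2/3 (d = (1/3)*2 = 2/3 ≈ 0.66667)
97*(d*1 - 3) + 87 = 97*((2/3)*1 - 3) + 87 = 97*(2/3 - 3) + 87 = 97*(-7/3) + 87 = -679/3 + 87 = -418/3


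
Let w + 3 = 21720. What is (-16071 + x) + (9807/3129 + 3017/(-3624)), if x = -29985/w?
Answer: -6979567892971/434320696 ≈ -16070.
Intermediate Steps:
w = 21717 (w = -3 + 21720 = 21717)
x = -9995/7239 (x = -29985/21717 = -29985*1/21717 = -9995/7239 ≈ -1.3807)
(-16071 + x) + (9807/3129 + 3017/(-3624)) = (-16071 - 9995/7239) + (9807/3129 + 3017/(-3624)) = -116347964/7239 + (9807*(1/3129) + 3017*(-1/3624)) = -116347964/7239 + (467/149 - 3017/3624) = -116347964/7239 + 1242875/539976 = -6979567892971/434320696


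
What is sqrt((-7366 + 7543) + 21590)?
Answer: sqrt(21767) ≈ 147.54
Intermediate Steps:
sqrt((-7366 + 7543) + 21590) = sqrt(177 + 21590) = sqrt(21767)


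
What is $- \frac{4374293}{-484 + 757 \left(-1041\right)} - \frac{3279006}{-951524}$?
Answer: $\frac{3373904931329}{375148328002} \approx 8.9935$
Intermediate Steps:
$- \frac{4374293}{-484 + 757 \left(-1041\right)} - \frac{3279006}{-951524} = - \frac{4374293}{-484 - 788037} - - \frac{1639503}{475762} = - \frac{4374293}{-788521} + \frac{1639503}{475762} = \left(-4374293\right) \left(- \frac{1}{788521}\right) + \frac{1639503}{475762} = \frac{4374293}{788521} + \frac{1639503}{475762} = \frac{3373904931329}{375148328002}$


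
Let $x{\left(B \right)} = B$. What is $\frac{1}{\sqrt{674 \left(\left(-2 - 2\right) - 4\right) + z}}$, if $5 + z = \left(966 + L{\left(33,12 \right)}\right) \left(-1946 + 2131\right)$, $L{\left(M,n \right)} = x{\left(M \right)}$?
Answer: $\frac{\sqrt{179418}}{179418} \approx 0.0023608$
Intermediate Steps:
$L{\left(M,n \right)} = M$
$z = 184810$ ($z = -5 + \left(966 + 33\right) \left(-1946 + 2131\right) = -5 + 999 \cdot 185 = -5 + 184815 = 184810$)
$\frac{1}{\sqrt{674 \left(\left(-2 - 2\right) - 4\right) + z}} = \frac{1}{\sqrt{674 \left(\left(-2 - 2\right) - 4\right) + 184810}} = \frac{1}{\sqrt{674 \left(-4 - 4\right) + 184810}} = \frac{1}{\sqrt{674 \left(-8\right) + 184810}} = \frac{1}{\sqrt{-5392 + 184810}} = \frac{1}{\sqrt{179418}} = \frac{\sqrt{179418}}{179418}$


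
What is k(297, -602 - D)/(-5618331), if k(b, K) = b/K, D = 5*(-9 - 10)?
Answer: 11/105499771 ≈ 1.0427e-7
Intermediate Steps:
D = -95 (D = 5*(-19) = -95)
k(297, -602 - D)/(-5618331) = (297/(-602 - 1*(-95)))/(-5618331) = (297/(-602 + 95))*(-1/5618331) = (297/(-507))*(-1/5618331) = (297*(-1/507))*(-1/5618331) = -99/169*(-1/5618331) = 11/105499771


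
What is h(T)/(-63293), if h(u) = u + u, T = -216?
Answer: 432/63293 ≈ 0.0068254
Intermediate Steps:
h(u) = 2*u
h(T)/(-63293) = (2*(-216))/(-63293) = -432*(-1/63293) = 432/63293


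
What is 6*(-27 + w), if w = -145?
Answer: -1032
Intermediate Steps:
6*(-27 + w) = 6*(-27 - 145) = 6*(-172) = -1032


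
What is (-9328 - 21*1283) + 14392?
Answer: -21879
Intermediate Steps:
(-9328 - 21*1283) + 14392 = (-9328 - 26943) + 14392 = -36271 + 14392 = -21879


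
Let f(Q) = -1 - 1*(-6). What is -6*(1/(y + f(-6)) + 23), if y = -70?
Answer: -8964/65 ≈ -137.91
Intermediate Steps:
f(Q) = 5 (f(Q) = -1 + 6 = 5)
-6*(1/(y + f(-6)) + 23) = -6*(1/(-70 + 5) + 23) = -6*(1/(-65) + 23) = -6*(-1/65 + 23) = -6*1494/65 = -8964/65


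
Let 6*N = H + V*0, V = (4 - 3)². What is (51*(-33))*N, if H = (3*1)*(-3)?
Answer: 5049/2 ≈ 2524.5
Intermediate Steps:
V = 1 (V = 1² = 1)
H = -9 (H = 3*(-3) = -9)
N = -3/2 (N = (-9 + 1*0)/6 = (-9 + 0)/6 = (⅙)*(-9) = -3/2 ≈ -1.5000)
(51*(-33))*N = (51*(-33))*(-3/2) = -1683*(-3/2) = 5049/2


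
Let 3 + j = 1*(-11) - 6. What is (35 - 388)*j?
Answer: 7060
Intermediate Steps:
j = -20 (j = -3 + (1*(-11) - 6) = -3 + (-11 - 6) = -3 - 17 = -20)
(35 - 388)*j = (35 - 388)*(-20) = -353*(-20) = 7060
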